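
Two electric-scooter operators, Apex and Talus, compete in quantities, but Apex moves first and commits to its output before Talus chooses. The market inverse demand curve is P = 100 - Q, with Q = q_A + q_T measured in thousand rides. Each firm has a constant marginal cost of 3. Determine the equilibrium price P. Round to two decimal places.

27.25

The follower Talus best-responds to any q_A: π_T = (100 - Q)q_T - 3q_T.
Follower FOC: 97 - q_A - 2q_T = 0, so q_T(q_A) = (97 - q_A)/2.
The leader anticipates this reaction. Substituting into P = 100 - Q gives P = 103/2 - (1/2)q_A, so π_A = (103/2 - (1/2)q_A)q_A - 3q_A.
Leader FOC: 97/2 - q_A = 0, so q_A = 97/2.
Then q_T = (97 - 97/2)/2 = 97/4.
Total output Q = 291/4, so price P = 100 - 291/4 = 109/4.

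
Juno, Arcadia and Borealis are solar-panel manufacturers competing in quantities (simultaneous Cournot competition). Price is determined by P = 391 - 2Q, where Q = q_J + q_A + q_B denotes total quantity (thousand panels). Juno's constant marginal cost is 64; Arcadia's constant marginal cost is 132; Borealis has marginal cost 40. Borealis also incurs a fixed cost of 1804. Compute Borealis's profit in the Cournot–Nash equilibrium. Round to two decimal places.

5011.28

Juno's profit: π_J = (391 - 2Q)q_J - (64q_J). Setting ∂π_J/∂q_J = 0: 327 - 4q_J - 2(q_A + q_B) = 0.
Arcadia's profit: π_A = (391 - 2Q)q_A - (132q_A). Setting ∂π_A/∂q_A = 0: 259 - 4q_A - 2(q_J + q_B) = 0.
Borealis's profit: π_B = (391 - 2Q)q_B - (40q_B). Setting ∂π_B/∂q_B = 0: 351 - 4q_B - 2(q_J + q_A) = 0.
Adding the 3 conditions: 937 − 4Q − 4Q = 0, i.e. Q = 937/8.
Back-substituting: q_J = (327 − 937/4)/2 = 371/8, q_A = (259 − 937/4)/2 = 99/8, q_B = (351 − 937/4)/2 = 467/8.
Price P = 391 - 2·(937/8) = 627/4.
Borealis's profit: (627/4 - 40)·(467/8) - 1804 = 5011.2813.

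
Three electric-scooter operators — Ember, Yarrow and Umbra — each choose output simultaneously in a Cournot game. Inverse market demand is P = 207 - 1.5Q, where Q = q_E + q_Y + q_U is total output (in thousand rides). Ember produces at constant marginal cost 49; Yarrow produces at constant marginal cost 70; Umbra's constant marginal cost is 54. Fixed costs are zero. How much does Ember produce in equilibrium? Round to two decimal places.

Ember's profit: π_E = (207 - 1.5Q)q_E - (49q_E). Setting ∂π_E/∂q_E = 0: 158 - 3q_E - (3/2)(q_Y + q_U) = 0.
Yarrow's profit: π_Y = (207 - 1.5Q)q_Y - (70q_Y). Setting ∂π_Y/∂q_Y = 0: 137 - 3q_Y - (3/2)(q_E + q_U) = 0.
Umbra's profit: π_U = (207 - 1.5Q)q_U - (54q_U). Setting ∂π_U/∂q_U = 0: 153 - 3q_U - (3/2)(q_E + q_Y) = 0.
Adding the 3 conditions: 448 − 3Q − 3Q = 0, i.e. Q = 224/3.
Back-substituting: q_E = (158 − 112)/(3/2) = 92/3, q_Y = (137 − 112)/(3/2) = 50/3, q_U = (153 − 112)/(3/2) = 82/3.

30.67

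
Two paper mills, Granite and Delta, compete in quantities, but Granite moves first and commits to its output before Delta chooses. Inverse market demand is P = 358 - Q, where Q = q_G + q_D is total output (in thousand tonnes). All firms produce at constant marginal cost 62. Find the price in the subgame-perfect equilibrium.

Solve by backward induction. Given q_G, the follower Delta maximises π_D = (358 - q_G - q_D)q_D - 62q_D.
Follower FOC: 296 - q_G - 2q_D = 0, so q_D(q_G) = (296 - q_G)/2.
Granite substitutes q_D(q_G) into its own profit: π_G = q_G(358 - q_G - (296 - q_G)/2) - 62q_G = (210 - (1/2)q_G)q_G - 62q_G.
Maximising: ∂π_G/∂q_G = 148 - q_G = 0, giving q_G = 148.
Then q_D = (296 - 148)/2 = 74.
Total output Q = 222, so price P = 358 - 222 = 136.

136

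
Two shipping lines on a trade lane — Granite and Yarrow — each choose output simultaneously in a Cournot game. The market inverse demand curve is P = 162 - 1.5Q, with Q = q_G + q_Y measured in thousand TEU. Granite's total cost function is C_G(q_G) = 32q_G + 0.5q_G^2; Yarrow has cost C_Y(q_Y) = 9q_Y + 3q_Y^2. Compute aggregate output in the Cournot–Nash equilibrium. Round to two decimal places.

40.22

Granite's profit: π_G = (162 - 1.5Q)q_G - (32q_G + (1/2)q_G²). Setting ∂π_G/∂q_G = 0: 130 - 4q_G - (3/2)(q_Y) = 0.
Yarrow's first-order condition: 153 - 9q_Y - (3/2)(q_G) = 0.
Best responses: q_G = (130 - (3/2)q_Y)/4, q_Y = (153 - (3/2)q_G)/9.
Substituting one into the other gives q_G = 418/15 and q_Y = 556/45.
Total output Q = 418/15 + 556/45 = 362/9.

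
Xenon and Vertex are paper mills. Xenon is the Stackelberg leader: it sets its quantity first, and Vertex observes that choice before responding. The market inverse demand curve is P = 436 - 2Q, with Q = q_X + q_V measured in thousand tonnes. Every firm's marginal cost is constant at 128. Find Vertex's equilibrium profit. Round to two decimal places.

2964.50

Solve by backward induction. Given q_X, the follower Vertex maximises π_V = (436 - 2q_X - 2q_V)q_V - 128q_V.
Setting the follower's marginal profit to zero, 308 - 2q_X - 4q_V = 0, i.e. q_V = (308 - 2q_X)/4.
The leader anticipates this reaction. Substituting into P = 436 - 2Q gives P = 282 - q_X, so π_X = (282 - q_X)q_X - 128q_X.
The leader's first-order condition 154 - 2q_X = 0 yields q_X = 77.
Then q_V = (308 - 2·77)/4 = 77/2.
Price P = 436 - 2·(231/2) = 205.
Vertex's profit: (205 - 128)·(77/2) = 2964.5000.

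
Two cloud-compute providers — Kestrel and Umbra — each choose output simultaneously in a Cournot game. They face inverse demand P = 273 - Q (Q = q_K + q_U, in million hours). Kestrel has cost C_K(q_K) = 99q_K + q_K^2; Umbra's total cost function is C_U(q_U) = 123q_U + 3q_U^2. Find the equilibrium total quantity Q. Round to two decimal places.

53.81

Kestrel's profit: π_K = (273 - Q)q_K - (99q_K + q_K²). Setting ∂π_K/∂q_K = 0: 174 - 4q_K - (q_U) = 0.
Umbra's first-order condition: 150 - 8q_U - (q_K) = 0.
Rearranging gives the reaction functions q_K = (174 - q_U)/4 and q_U = (150 - q_K)/8.
Solving the pair: q_K = 1242/31, q_U = 426/31.
Total output Q = 1242/31 + 426/31 = 1668/31.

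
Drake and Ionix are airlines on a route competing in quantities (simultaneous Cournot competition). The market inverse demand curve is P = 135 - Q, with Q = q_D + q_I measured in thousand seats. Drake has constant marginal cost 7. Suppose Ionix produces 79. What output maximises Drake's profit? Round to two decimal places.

24.50

With the rival's output fixed at 79, Drake's profit is π_D = (135 - 79 - q_D)q_D - (7q_D) = (56 - q_D)q_D - (7q_D).
∂π_D/∂q_D = 49 - 2q_D = 0, so q_D = 49/2.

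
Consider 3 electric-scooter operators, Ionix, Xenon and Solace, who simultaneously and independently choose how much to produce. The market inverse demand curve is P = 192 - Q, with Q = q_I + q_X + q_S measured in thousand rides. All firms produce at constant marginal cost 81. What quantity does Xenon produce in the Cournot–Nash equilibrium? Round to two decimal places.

27.75

A representative firm's profit is π_i = q_i(192 - Q) - 81q_i.
Setting ∂π_i/∂q_i = 0 with rivals' quantities fixed: 111 - 2q_i - Σ_{j≠i} q_j = 0.
With identical firms every q_j equals q_i, so Σ_{j≠i} q_j = 2q_i and 111 = 4q_i, giving q_i = 111/4.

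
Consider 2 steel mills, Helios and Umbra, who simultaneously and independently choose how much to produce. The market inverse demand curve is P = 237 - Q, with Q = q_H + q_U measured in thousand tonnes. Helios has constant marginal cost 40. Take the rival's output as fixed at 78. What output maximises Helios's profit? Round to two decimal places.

59.50

With the rival's output fixed at 78, Helios's profit is π_H = (237 - 78 - q_H)q_H - (40q_H) = (159 - q_H)q_H - (40q_H).
∂π_H/∂q_H = 119 - 2q_H = 0, so q_H = 119/2.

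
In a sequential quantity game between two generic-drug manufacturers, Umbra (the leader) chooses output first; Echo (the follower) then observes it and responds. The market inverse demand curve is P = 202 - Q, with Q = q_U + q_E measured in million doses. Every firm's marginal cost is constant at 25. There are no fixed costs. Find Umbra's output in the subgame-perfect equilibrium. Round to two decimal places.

88.50

The follower Echo best-responds to any q_U: π_E = (202 - Q)q_E - 25q_E.
Follower FOC: 177 - q_U - 2q_E = 0, so q_E(q_U) = (177 - q_U)/2.
Umbra substitutes q_E(q_U) into its own profit: π_U = q_U(202 - q_U - (177 - q_U)/2) - 25q_U = (227/2 - (1/2)q_U)q_U - 25q_U.
Maximising: ∂π_U/∂q_U = 177/2 - q_U = 0, giving q_U = 177/2.
Then q_E = (177 - 177/2)/2 = 177/4.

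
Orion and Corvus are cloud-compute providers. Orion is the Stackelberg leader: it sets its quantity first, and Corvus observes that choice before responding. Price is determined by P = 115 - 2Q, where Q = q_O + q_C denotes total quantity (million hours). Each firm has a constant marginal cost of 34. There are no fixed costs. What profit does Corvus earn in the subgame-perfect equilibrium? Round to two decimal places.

The follower Corvus best-responds to any q_O: π_C = (115 - 2Q)q_C - 34q_C.
Follower FOC: 81 - 2q_O - 4q_C = 0, so q_C(q_O) = (81 - 2q_O)/4.
Orion substitutes q_C(q_O) into its own profit: π_O = q_O(115 - 2q_O - (81 - 2q_O)/2) - 34q_O = (149/2 - q_O)q_O - 34q_O.
Maximising: ∂π_O/∂q_O = 81/2 - 2q_O = 0, giving q_O = 81/4.
Then q_C = (81 - 2·(81/4))/4 = 81/8.
Price P = 115 - 2·(243/8) = 217/4.
Corvus's profit: (217/4 - 34)·(81/8) = 205.0313.

205.03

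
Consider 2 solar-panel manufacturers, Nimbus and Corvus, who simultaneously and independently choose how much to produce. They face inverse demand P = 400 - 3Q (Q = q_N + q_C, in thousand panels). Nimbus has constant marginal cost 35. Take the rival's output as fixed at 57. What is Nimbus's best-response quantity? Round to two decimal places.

32.33

With the rival's output fixed at 57, Nimbus's profit is π_N = (400 - 3·57 - 3q_N)q_N - (35q_N) = (229 - 3q_N)q_N - (35q_N).
∂π_N/∂q_N = 194 - 6q_N = 0, so q_N = 97/3.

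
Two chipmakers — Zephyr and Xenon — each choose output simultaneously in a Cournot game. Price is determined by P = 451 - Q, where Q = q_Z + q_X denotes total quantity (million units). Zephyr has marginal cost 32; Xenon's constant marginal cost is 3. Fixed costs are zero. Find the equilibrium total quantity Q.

Zephyr's profit: π_Z = (451 - Q)q_Z - (32q_Z). Setting ∂π_Z/∂q_Z = 0: 419 - 2q_Z - (q_X) = 0.
Xenon's first-order condition: 448 - 2q_X - (q_Z) = 0.
Best responses: q_Z = (419 - q_X)/2, q_X = (448 - q_Z)/2.
Substituting one into the other gives q_Z = 130 and q_X = 159.
Total output Q = 130 + 159 = 289.

289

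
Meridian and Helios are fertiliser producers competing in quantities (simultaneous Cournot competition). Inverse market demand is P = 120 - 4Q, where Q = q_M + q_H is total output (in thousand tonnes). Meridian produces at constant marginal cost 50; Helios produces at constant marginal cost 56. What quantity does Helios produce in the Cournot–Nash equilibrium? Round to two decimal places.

4.83

Meridian's profit: π_M = (120 - 4Q)q_M - (50q_M). Setting ∂π_M/∂q_M = 0: 70 - 8q_M - 4(q_H) = 0.
Helios's first-order condition: 64 - 8q_H - 4(q_M) = 0.
Rearranging gives the reaction functions q_M = (70 - 4q_H)/8 and q_H = (64 - 4q_M)/8.
Solving the pair: q_M = 19/3, q_H = 29/6.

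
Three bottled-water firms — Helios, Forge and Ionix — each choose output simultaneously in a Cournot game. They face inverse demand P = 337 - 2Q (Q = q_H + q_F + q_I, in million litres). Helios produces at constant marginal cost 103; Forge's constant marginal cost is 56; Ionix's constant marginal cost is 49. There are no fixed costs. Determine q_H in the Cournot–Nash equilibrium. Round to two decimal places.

Helios's profit: π_H = (337 - 2Q)q_H - (103q_H). Setting ∂π_H/∂q_H = 0: 234 - 4q_H - 2(q_F + q_I) = 0.
Forge's profit: π_F = (337 - 2Q)q_F - (56q_F). Setting ∂π_F/∂q_F = 0: 281 - 4q_F - 2(q_H + q_I) = 0.
Ionix's profit: π_I = (337 - 2Q)q_I - (49q_I). Setting ∂π_I/∂q_I = 0: 288 - 4q_I - 2(q_H + q_F) = 0.
Adding the 3 first-order conditions: 803 − 8Q = 0, so Q = 803/8.
Back-substituting: q_H = (234 − 803/4)/2 = 133/8, q_F = (281 − 803/4)/2 = 321/8, q_I = (288 − 803/4)/2 = 349/8.

16.63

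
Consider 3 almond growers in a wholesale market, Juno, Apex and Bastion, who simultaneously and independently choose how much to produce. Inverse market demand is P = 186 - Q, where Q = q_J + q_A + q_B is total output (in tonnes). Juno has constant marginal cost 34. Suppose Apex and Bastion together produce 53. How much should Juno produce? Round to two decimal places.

49.50

With rivals' combined output fixed at 53, Juno's profit is π_J = (186 - 53 - q_J)q_J - (34q_J) = (133 - q_J)q_J - (34q_J).
∂π_J/∂q_J = 99 - 2q_J = 0, so q_J = 99/2.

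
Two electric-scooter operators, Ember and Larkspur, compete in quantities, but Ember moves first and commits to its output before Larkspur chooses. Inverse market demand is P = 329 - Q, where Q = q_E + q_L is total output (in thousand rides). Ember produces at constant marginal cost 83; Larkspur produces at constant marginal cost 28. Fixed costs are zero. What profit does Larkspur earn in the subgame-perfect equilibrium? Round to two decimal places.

The follower Larkspur best-responds to any q_E: π_L = (329 - Q)q_L - 28q_L.
Follower FOC: 301 - q_E - 2q_L = 0, so q_L(q_E) = (301 - q_E)/2.
Ember substitutes q_L(q_E) into its own profit: π_E = q_E(329 - q_E - (301 - q_E)/2) - 83q_E = (357/2 - (1/2)q_E)q_E - 83q_E.
Maximising: ∂π_E/∂q_E = 191/2 - q_E = 0, giving q_E = 191/2.
Then q_L = (301 - 191/2)/2 = 411/4.
Price P = 329 - 793/4 = 523/4.
Larkspur's profit: (523/4 - 28)·(411/4) = 10557.5625.

10557.56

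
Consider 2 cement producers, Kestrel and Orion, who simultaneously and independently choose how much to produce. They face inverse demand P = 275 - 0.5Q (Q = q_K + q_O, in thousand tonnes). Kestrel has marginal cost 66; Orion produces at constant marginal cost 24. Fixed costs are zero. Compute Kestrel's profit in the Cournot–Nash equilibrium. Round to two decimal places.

Kestrel's profit: π_K = (275 - 0.5Q)q_K - (66q_K). Setting ∂π_K/∂q_K = 0: 209 - q_K - (1/2)(q_O) = 0.
Orion's first-order condition: 251 - q_O - (1/2)(q_K) = 0.
So q_K = (209 - (1/2)q_O) and q_O = (251 - (1/2)q_K).
Solving the pair: q_K = 334/3, q_O = 586/3.
Price P = 275 - (1/2)·(920/3) = 365/3.
Kestrel's profit: (365/3 - 66)·(334/3) = 6197.5556.

6197.56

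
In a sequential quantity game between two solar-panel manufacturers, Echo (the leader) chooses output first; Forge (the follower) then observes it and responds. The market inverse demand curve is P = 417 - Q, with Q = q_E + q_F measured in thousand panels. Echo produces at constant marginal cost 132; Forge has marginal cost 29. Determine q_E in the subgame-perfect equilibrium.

91

The follower Forge best-responds to any q_E: π_F = (417 - Q)q_F - 29q_F.
∂π_F/∂q_F = 388 - q_E - 2q_F = 0 gives the reaction function q_F = (388 - q_E)/2.
Echo substitutes q_F(q_E) into its own profit: π_E = q_E(417 - q_E - (388 - q_E)/2) - 132q_E = (223 - (1/2)q_E)q_E - 132q_E.
Leader FOC: 91 - q_E = 0, so q_E = 91.
Then q_F = (388 - 91)/2 = 297/2.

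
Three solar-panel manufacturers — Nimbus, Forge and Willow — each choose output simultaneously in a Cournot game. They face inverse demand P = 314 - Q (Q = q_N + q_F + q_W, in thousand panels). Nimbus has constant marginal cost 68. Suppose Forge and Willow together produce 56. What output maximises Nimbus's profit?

With rivals' combined output fixed at 56, Nimbus's profit is π_N = (314 - 56 - q_N)q_N - (68q_N) = (258 - q_N)q_N - (68q_N).
∂π_N/∂q_N = 190 - 2q_N = 0, so q_N = 95.

95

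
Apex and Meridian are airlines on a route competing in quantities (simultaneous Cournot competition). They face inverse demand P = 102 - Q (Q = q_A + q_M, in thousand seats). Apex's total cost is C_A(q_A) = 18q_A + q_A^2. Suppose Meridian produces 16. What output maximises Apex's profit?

With the rival's output fixed at 16, Apex's profit is π_A = (102 - 16 - q_A)q_A - (18q_A + q_A²) = (86 - q_A)q_A - (18q_A + q_A²).
∂π_A/∂q_A = 68 - 4q_A = 0, so q_A = 17.

17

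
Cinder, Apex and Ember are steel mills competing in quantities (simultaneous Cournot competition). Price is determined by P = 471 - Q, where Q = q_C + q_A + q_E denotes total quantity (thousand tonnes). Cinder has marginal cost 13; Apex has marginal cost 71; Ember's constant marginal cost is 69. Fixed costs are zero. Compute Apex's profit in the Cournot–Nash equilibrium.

Cinder's profit: π_C = (471 - Q)q_C - (13q_C). Setting ∂π_C/∂q_C = 0: 458 - 2q_C - (q_A + q_E) = 0.
Apex's first-order condition: 400 - 2q_A - (q_C + q_E) = 0.
Ember's first-order condition: 402 - 2q_E - (q_C + q_A) = 0.
Summing all 3 equations gives 1260 − 4Q = 0, hence Q = 315.
Back-substituting: q_C = (458 − 315) = 143, q_A = (400 − 315) = 85, q_E = (402 − 315) = 87.
Price P = 471 - 315 = 156.
Apex's profit: (156 - 71)·85 = 7225.

7225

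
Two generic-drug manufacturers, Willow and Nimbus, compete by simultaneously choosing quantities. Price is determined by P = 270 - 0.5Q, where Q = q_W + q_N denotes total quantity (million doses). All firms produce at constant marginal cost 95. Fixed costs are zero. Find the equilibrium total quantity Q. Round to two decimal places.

A representative firm's profit is π_i = q_i(270 - 0.5Q) - 95q_i.
First-order condition (treating rivals' output as given): 175 - q_i - (1/2)q_j = 0.
By symmetry each firm produces the same amount; substituting q_j = q_i yields q_i = 175/(3/2) = 350/3.
Total output Q = 350/3 + 350/3 = 700/3.

233.33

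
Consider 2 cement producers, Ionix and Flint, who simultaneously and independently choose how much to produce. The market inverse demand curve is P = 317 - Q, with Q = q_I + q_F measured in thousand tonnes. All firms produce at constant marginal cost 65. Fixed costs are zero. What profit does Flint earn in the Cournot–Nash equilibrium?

7056

Each firm earns π_i = (317 - Q)q_i - 65q_i.
Setting ∂π_i/∂q_i = 0 with rivals' quantities fixed: 252 - 2q_i - q_j = 0.
With identical firms every q_j equals q_i, so q_j = q_i and 252 = 3q_i, giving q_i = 84.
Price P = 317 - 168 = 149.
Flint's profit: (149 - 65)·84 = 7056.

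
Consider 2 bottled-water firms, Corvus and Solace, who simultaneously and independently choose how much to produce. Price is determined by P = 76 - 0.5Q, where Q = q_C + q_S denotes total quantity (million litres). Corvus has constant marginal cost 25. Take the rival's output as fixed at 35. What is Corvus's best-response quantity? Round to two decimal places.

33.50

With the rival's output fixed at 35, Corvus's profit is π_C = (76 - (1/2)·35 - (1/2)q_C)q_C - (25q_C) = (117/2 - (1/2)q_C)q_C - (25q_C).
∂π_C/∂q_C = 67/2 - q_C = 0, so q_C = 67/2.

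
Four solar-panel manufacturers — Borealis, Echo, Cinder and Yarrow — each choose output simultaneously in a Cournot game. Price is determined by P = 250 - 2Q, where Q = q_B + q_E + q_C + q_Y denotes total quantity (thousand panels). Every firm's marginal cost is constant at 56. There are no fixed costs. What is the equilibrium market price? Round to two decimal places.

A representative firm's profit is π_i = q_i(250 - 2Q) - 56q_i.
Setting ∂π_i/∂q_i = 0 with rivals' quantities fixed: 194 - 4q_i - 2·Σ_{j≠i} q_j = 0.
With identical firms every q_j equals q_i, so Σ_{j≠i} q_j = 3q_i and 194 = 10q_i, giving q_i = 97/5.
Total output Q = 388/5, so price P = 250 - 2·(388/5) = 474/5.

94.80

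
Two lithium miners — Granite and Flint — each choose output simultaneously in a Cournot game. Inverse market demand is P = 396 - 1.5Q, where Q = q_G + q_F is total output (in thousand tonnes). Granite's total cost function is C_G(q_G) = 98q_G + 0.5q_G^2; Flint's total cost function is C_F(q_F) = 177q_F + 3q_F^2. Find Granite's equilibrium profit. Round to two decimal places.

9725.48

Granite's profit: π_G = (396 - 1.5Q)q_G - (98q_G + (1/2)q_G²). Setting ∂π_G/∂q_G = 0: 298 - 4q_G - (3/2)(q_F) = 0.
Flint's first-order condition: 219 - 9q_F - (3/2)(q_G) = 0.
So q_G = (298 - (3/2)q_F)/4 and q_F = (219 - (3/2)q_G)/9.
Solving the pair: q_G = 1046/15, q_F = 572/45.
Price P = 396 - (3/2)·(742/9) = 817/3.
Granite's profit: (817/3)·(1046/15) - 98·(1046/15) - (1/2)(1046/15)² = 9725.4756.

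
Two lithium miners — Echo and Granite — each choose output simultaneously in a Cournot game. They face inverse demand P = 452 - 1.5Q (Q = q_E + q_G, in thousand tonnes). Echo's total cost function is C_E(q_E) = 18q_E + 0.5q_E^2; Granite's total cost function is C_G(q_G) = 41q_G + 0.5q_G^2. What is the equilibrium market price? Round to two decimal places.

Echo's profit: π_E = (452 - 1.5Q)q_E - (18q_E + (1/2)q_E²). Setting ∂π_E/∂q_E = 0: 434 - 4q_E - (3/2)(q_G) = 0.
Granite's first-order condition: 411 - 4q_G - (3/2)(q_E) = 0.
Best responses: q_E = (434 - (3/2)q_G)/4, q_G = (411 - (3/2)q_E)/4.
Substituting one into the other gives q_E = 81.4182 and q_G = 72.2182.
Total output Q = 1690/11, so price P = 452 - (3/2)·(1690/11) = 221.5455.

221.55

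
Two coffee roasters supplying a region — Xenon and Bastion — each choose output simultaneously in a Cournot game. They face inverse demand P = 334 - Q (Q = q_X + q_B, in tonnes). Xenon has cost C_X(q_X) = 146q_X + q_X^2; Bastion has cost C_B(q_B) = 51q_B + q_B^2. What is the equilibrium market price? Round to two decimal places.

239.80

Xenon's profit: π_X = (334 - Q)q_X - (146q_X + q_X²). Setting ∂π_X/∂q_X = 0: 188 - 4q_X - (q_B) = 0.
Bastion's first-order condition: 283 - 4q_B - (q_X) = 0.
So q_X = (188 - q_B)/4 and q_B = (283 - q_X)/4.
Substituting one into the other gives q_X = 469/15 and q_B = 944/15.
Total output Q = 471/5, so price P = 334 - 471/5 = 1199/5.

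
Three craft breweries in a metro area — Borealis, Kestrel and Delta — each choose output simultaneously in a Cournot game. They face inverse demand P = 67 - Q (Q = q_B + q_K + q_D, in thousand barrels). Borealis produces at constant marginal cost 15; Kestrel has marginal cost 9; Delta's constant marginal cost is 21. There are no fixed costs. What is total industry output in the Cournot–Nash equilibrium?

Borealis's profit: π_B = (67 - Q)q_B - (15q_B). Setting ∂π_B/∂q_B = 0: 52 - 2q_B - (q_K + q_D) = 0.
Kestrel's first-order condition: 58 - 2q_K - (q_B + q_D) = 0.
Delta's profit: π_D = (67 - Q)q_D - (21q_D). Setting ∂π_D/∂q_D = 0: 46 - 2q_D - (q_B + q_K) = 0.
Summing all 3 equations gives 156 − 4Q = 0, hence Q = 39.
Back-substituting: q_B = (52 − 39) = 13, q_K = (58 − 39) = 19, q_D = (46 − 39) = 7.
Total output Q = 13 + 19 + 7 = 39.

39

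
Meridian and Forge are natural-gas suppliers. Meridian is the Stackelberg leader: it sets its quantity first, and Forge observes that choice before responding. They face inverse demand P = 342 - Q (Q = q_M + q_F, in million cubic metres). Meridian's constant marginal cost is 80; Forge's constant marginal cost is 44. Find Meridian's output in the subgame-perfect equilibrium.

The follower Forge best-responds to any q_M: π_F = (342 - Q)q_F - 44q_F.
Follower FOC: 298 - q_M - 2q_F = 0, so q_F(q_M) = (298 - q_M)/2.
The leader anticipates this reaction. Substituting into P = 342 - Q gives P = 193 - (1/2)q_M, so π_M = (193 - (1/2)q_M)q_M - 80q_M.
Leader FOC: 113 - q_M = 0, so q_M = 113.
Then q_F = (298 - 113)/2 = 185/2.

113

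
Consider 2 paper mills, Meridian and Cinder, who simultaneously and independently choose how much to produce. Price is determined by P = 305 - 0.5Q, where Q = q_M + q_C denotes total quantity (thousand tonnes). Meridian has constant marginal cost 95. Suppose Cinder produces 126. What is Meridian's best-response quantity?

With the rival's output fixed at 126, Meridian's profit is π_M = (305 - (1/2)·126 - (1/2)q_M)q_M - (95q_M) = (242 - (1/2)q_M)q_M - (95q_M).
∂π_M/∂q_M = 147 - q_M = 0, so q_M = 147.

147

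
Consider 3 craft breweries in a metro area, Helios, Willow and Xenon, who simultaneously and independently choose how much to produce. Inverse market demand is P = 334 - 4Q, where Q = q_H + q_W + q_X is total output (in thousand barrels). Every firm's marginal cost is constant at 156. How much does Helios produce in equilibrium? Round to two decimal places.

11.13

Each firm earns π_i = (334 - 4Q)q_i - 156q_i.
First-order condition (treating rivals' output as given): 178 - 8q_i - 4·Σ_{j≠i} q_j = 0.
By symmetry each firm produces the same amount; substituting Σ_{j≠i} q_j = 2q_i yields q_i = 178/16 = 89/8.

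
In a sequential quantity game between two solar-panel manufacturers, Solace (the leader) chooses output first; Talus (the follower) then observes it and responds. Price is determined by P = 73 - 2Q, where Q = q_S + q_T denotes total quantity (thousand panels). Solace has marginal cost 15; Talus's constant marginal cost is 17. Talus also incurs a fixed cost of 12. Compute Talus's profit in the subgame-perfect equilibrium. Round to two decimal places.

Solve by backward induction. Given q_S, the follower Talus maximises π_T = (73 - 2q_S - 2q_T)q_T - 17q_T.
Follower FOC: 56 - 2q_S - 4q_T = 0, so q_T(q_S) = (56 - 2q_S)/4.
The leader anticipates this reaction. Substituting into P = 73 - 2Q gives P = 45 - q_S, so π_S = (45 - q_S)q_S - 15q_S.
Maximising: ∂π_S/∂q_S = 30 - 2q_S = 0, giving q_S = 15.
Then q_T = (56 - 2·15)/4 = 13/2.
Price P = 73 - 2·(43/2) = 30.
Talus's profit: (30 - 17)·(13/2) - 12 = 145/2.

72.50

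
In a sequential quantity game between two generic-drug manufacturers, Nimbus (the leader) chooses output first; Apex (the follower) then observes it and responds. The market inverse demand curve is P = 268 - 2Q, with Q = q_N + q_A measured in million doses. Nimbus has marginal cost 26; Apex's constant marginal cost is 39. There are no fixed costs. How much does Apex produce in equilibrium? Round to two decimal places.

25.38

Solve by backward induction. Given q_N, the follower Apex maximises π_A = (268 - 2q_N - 2q_A)q_A - 39q_A.
∂π_A/∂q_A = 229 - 2q_N - 4q_A = 0 gives the reaction function q_A = (229 - 2q_N)/4.
The leader anticipates this reaction. Substituting into P = 268 - 2Q gives P = 307/2 - q_N, so π_N = (307/2 - q_N)q_N - 26q_N.
The leader's first-order condition 255/2 - 2q_N = 0 yields q_N = 255/4.
Then q_A = (229 - 2·(255/4))/4 = 203/8.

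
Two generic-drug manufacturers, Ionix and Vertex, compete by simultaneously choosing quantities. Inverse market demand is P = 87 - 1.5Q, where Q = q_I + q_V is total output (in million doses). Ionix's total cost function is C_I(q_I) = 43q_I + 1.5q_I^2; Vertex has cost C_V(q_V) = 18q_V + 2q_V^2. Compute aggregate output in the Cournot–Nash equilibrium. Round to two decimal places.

Ionix's profit: π_I = (87 - 1.5Q)q_I - (43q_I + (3/2)q_I²). Setting ∂π_I/∂q_I = 0: 44 - 6q_I - (3/2)(q_V) = 0.
Vertex's first-order condition: 69 - 7q_V - (3/2)(q_I) = 0.
Best responses: q_I = (44 - (3/2)q_V)/6, q_V = (69 - (3/2)q_I)/7.
Solving the pair: q_I = 818/159, q_V = 464/53.
Total output Q = 818/159 + 464/53 = 13.8994.

13.90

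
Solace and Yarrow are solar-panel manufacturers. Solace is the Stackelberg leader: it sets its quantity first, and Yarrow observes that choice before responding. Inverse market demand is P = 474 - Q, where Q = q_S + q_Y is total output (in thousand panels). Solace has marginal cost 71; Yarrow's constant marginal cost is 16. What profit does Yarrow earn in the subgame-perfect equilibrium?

Solve by backward induction. Given q_S, the follower Yarrow maximises π_Y = (474 - q_S - q_Y)q_Y - 16q_Y.
Follower FOC: 458 - q_S - 2q_Y = 0, so q_Y(q_S) = (458 - q_S)/2.
The leader anticipates this reaction. Substituting into P = 474 - Q gives P = 245 - (1/2)q_S, so π_S = (245 - (1/2)q_S)q_S - 71q_S.
The leader's first-order condition 174 - q_S = 0 yields q_S = 174.
Then q_Y = (458 - 174)/2 = 142.
Price P = 474 - 316 = 158.
Yarrow's profit: (158 - 16)·142 = 20164.

20164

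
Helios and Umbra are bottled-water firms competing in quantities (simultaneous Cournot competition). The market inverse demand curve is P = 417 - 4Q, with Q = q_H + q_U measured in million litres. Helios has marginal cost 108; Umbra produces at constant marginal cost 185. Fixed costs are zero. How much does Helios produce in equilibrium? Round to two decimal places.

32.17

Helios's profit: π_H = (417 - 4Q)q_H - (108q_H). Setting ∂π_H/∂q_H = 0: 309 - 8q_H - 4(q_U) = 0.
Umbra's profit: π_U = (417 - 4Q)q_U - (185q_U). Setting ∂π_U/∂q_U = 0: 232 - 8q_U - 4(q_H) = 0.
So q_H = (309 - 4q_U)/8 and q_U = (232 - 4q_H)/8.
Substituting one into the other gives q_H = 193/6 and q_U = 155/12.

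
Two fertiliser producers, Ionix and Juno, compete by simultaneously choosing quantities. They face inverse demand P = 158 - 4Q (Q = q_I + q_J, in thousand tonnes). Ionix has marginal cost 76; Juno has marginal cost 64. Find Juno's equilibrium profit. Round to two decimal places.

Ionix's profit: π_I = (158 - 4Q)q_I - (76q_I). Setting ∂π_I/∂q_I = 0: 82 - 8q_I - 4(q_J) = 0.
Juno's profit: π_J = (158 - 4Q)q_J - (64q_J). Setting ∂π_J/∂q_J = 0: 94 - 8q_J - 4(q_I) = 0.
Best responses: q_I = (82 - 4q_J)/8, q_J = (94 - 4q_I)/8.
Solving the pair: q_I = 35/6, q_J = 53/6.
Price P = 158 - 4·(44/3) = 298/3.
Juno's profit: (298/3 - 64)·(53/6) = 312.1111.

312.11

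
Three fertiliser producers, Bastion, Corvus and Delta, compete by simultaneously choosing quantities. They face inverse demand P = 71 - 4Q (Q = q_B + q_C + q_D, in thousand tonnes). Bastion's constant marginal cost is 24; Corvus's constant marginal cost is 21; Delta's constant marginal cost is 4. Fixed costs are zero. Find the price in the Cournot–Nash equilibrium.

30

Bastion's profit: π_B = (71 - 4Q)q_B - (24q_B). Setting ∂π_B/∂q_B = 0: 47 - 8q_B - 4(q_C + q_D) = 0.
Corvus's profit: π_C = (71 - 4Q)q_C - (21q_C). Setting ∂π_C/∂q_C = 0: 50 - 8q_C - 4(q_B + q_D) = 0.
Delta's profit: π_D = (71 - 4Q)q_D - (4q_D). Setting ∂π_D/∂q_D = 0: 67 - 8q_D - 4(q_B + q_C) = 0.
Adding the 3 first-order conditions: 164 − 16Q = 0, so Q = 41/4.
Back-substituting: q_B = (47 − 41)/4 = 3/2, q_C = (50 − 41)/4 = 9/4, q_D = (67 − 41)/4 = 13/2.
Total output Q = 41/4, so price P = 71 - 4·(41/4) = 30.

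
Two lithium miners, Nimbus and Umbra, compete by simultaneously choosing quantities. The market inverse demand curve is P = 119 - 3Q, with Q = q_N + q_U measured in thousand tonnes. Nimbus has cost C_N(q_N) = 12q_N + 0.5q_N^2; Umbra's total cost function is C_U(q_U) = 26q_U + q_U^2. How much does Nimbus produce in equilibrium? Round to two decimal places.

12.28

Nimbus's profit: π_N = (119 - 3Q)q_N - (12q_N + (1/2)q_N²). Setting ∂π_N/∂q_N = 0: 107 - 7q_N - 3(q_U) = 0.
Umbra's first-order condition: 93 - 8q_U - 3(q_N) = 0.
So q_N = (107 - 3q_U)/7 and q_U = (93 - 3q_N)/8.
Solving the pair: q_N = 577/47, q_U = 330/47.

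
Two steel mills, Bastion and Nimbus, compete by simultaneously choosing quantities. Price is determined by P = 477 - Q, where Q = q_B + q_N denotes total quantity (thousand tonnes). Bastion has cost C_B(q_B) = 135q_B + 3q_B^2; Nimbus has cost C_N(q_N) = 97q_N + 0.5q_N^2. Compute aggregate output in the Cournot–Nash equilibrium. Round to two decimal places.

145.39

Bastion's profit: π_B = (477 - Q)q_B - (135q_B + 3q_B²). Setting ∂π_B/∂q_B = 0: 342 - 8q_B - (q_N) = 0.
Nimbus's profit: π_N = (477 - Q)q_N - (97q_N + (1/2)q_N²). Setting ∂π_N/∂q_N = 0: 380 - 3q_N - (q_B) = 0.
Rearranging gives the reaction functions q_B = (342 - q_N)/8 and q_N = (380 - q_B)/3.
Solving the pair: q_B = 646/23, q_N = 117.3043.
Total output Q = 646/23 + 117.3043 = 145.3913.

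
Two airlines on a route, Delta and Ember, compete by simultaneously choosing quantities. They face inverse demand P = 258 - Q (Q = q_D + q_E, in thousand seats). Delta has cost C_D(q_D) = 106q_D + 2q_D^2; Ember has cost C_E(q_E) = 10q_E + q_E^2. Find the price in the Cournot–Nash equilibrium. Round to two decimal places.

Delta's profit: π_D = (258 - Q)q_D - (106q_D + 2q_D²). Setting ∂π_D/∂q_D = 0: 152 - 6q_D - (q_E) = 0.
Ember's first-order condition: 248 - 4q_E - (q_D) = 0.
Best responses: q_D = (152 - q_E)/6, q_E = (248 - q_D)/4.
Substituting one into the other gives q_D = 360/23 and q_E = 1336/23.
Total output Q = 1696/23, so price P = 258 - 1696/23 = 184.2609.

184.26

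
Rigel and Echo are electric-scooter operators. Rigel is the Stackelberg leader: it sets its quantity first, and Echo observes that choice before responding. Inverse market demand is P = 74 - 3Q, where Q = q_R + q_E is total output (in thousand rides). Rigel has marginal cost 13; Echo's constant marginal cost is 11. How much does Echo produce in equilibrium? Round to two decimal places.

5.58

Solve by backward induction. Given q_R, the follower Echo maximises π_E = (74 - 3q_R - 3q_E)q_E - 11q_E.
Follower FOC: 63 - 3q_R - 6q_E = 0, so q_E(q_R) = (63 - 3q_R)/6.
The leader anticipates this reaction. Substituting into P = 74 - 3Q gives P = 85/2 - (3/2)q_R, so π_R = (85/2 - (3/2)q_R)q_R - 13q_R.
Maximising: ∂π_R/∂q_R = 59/2 - 3q_R = 0, giving q_R = 59/6.
Then q_E = (63 - 3·(59/6))/6 = 67/12.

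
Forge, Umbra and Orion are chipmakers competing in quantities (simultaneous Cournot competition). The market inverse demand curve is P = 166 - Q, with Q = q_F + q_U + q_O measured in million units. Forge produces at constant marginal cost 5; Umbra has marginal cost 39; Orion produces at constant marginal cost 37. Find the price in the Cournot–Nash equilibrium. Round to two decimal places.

61.75

Forge's profit: π_F = (166 - Q)q_F - (5q_F). Setting ∂π_F/∂q_F = 0: 161 - 2q_F - (q_U + q_O) = 0.
Umbra's profit: π_U = (166 - Q)q_U - (39q_U). Setting ∂π_U/∂q_U = 0: 127 - 2q_U - (q_F + q_O) = 0.
Orion's first-order condition: 129 - 2q_O - (q_F + q_U) = 0.
Adding the 3 conditions: 417 − 2Q − 2Q = 0, i.e. Q = 417/4.
Back-substituting: q_F = (161 − 417/4) = 227/4, q_U = (127 − 417/4) = 91/4, q_O = (129 − 417/4) = 99/4.
Total output Q = 417/4, so price P = 166 - 417/4 = 247/4.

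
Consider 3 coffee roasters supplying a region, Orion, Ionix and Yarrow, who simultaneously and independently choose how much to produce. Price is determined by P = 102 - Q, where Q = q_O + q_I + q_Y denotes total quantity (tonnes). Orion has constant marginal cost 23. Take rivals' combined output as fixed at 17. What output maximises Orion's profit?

With rivals' combined output fixed at 17, Orion's profit is π_O = (102 - 17 - q_O)q_O - (23q_O) = (85 - q_O)q_O - (23q_O).
∂π_O/∂q_O = 62 - 2q_O = 0, so q_O = 31.

31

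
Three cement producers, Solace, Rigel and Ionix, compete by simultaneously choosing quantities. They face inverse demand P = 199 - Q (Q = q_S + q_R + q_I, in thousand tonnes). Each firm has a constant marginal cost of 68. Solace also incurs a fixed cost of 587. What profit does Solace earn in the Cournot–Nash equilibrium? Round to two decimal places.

A representative firm's profit is π_i = q_i(199 - Q) - 68q_i.
First-order condition (treating rivals' output as given): 131 - 2q_i - Σ_{j≠i} q_j = 0.
By symmetry each firm produces the same amount; substituting Σ_{j≠i} q_j = 2q_i yields q_i = 131/4.
Price P = 199 - 393/4 = 403/4.
Solace's profit: (403/4 - 68)·(131/4) - 587 = 485.5625.

485.56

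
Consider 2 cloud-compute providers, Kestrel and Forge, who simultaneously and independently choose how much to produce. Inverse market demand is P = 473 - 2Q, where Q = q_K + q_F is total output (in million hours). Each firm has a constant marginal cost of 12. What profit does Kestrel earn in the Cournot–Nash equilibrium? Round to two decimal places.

Each firm earns π_i = (473 - 2Q)q_i - 12q_i.
Setting ∂π_i/∂q_i = 0 with rivals' quantities fixed: 461 - 4q_i - 2q_j = 0.
With identical firms every q_j equals q_i, so q_j = q_i and 461 = 6q_i, giving q_i = 461/6.
Price P = 473 - 2·(461/3) = 497/3.
Kestrel's profit: (497/3 - 12)·(461/6) = 11806.7222.

11806.72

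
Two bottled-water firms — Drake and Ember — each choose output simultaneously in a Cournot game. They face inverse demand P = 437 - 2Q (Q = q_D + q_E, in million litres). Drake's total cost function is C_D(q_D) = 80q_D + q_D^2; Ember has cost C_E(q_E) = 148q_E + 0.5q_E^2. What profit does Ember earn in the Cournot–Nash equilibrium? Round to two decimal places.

Drake's profit: π_D = (437 - 2Q)q_D - (80q_D + q_D²). Setting ∂π_D/∂q_D = 0: 357 - 6q_D - 2(q_E) = 0.
Ember's profit: π_E = (437 - 2Q)q_E - (148q_E + (1/2)q_E²). Setting ∂π_E/∂q_E = 0: 289 - 5q_E - 2(q_D) = 0.
So q_D = (357 - 2q_E)/6 and q_E = (289 - 2q_D)/5.
Substituting one into the other gives q_D = 1207/26 and q_E = 510/13.
Price P = 437 - 2·85.6538 = 265.6923.
Ember's profit: 265.6923·(510/13) - 148·(510/13) - (1/2)(510/13)² = 3847.6331.

3847.63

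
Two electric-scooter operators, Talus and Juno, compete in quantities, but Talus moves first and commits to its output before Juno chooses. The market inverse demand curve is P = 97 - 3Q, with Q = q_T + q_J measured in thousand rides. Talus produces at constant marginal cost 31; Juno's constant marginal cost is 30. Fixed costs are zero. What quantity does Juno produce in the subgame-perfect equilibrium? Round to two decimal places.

The follower Juno best-responds to any q_T: π_J = (97 - 3Q)q_J - 30q_J.
Follower FOC: 67 - 3q_T - 6q_J = 0, so q_J(q_T) = (67 - 3q_T)/6.
The leader anticipates this reaction. Substituting into P = 97 - 3Q gives P = 127/2 - (3/2)q_T, so π_T = (127/2 - (3/2)q_T)q_T - 31q_T.
Leader FOC: 65/2 - 3q_T = 0, so q_T = 65/6.
Then q_J = (67 - 3·(65/6))/6 = 23/4.

5.75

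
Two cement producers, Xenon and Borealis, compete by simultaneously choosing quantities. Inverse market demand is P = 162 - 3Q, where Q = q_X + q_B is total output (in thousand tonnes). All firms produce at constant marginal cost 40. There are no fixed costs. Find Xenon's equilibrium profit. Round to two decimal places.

Each firm earns π_i = (162 - 3Q)q_i - 40q_i.
Setting ∂π_i/∂q_i = 0 with rivals' quantities fixed: 122 - 6q_i - 3q_j = 0.
With identical firms every q_j equals q_i, so q_j = q_i and 122 = 9q_i, giving q_i = 122/9.
Price P = 162 - 3·(244/9) = 242/3.
Xenon's profit: (242/3 - 40)·(122/9) = 551.2593.

551.26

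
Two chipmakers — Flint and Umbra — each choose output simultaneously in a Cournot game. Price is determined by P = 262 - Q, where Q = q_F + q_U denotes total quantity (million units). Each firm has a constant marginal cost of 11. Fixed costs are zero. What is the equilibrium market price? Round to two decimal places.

94.67

Each firm earns π_i = (262 - Q)q_i - 11q_i.
Setting ∂π_i/∂q_i = 0 with rivals' quantities fixed: 251 - 2q_i - q_j = 0.
With identical firms every q_j equals q_i, so q_j = q_i and 251 = 3q_i, giving q_i = 251/3.
Total output Q = 502/3, so price P = 262 - 502/3 = 284/3.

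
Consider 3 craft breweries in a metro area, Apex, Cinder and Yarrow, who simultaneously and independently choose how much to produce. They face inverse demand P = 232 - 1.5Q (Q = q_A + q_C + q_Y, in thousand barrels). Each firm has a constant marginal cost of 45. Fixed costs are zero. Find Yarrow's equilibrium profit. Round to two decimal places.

A representative firm's profit is π_i = q_i(232 - 1.5Q) - 45q_i.
First-order condition (treating rivals' output as given): 187 - 3q_i - (3/2)·Σ_{j≠i} q_j = 0.
With identical firms every q_j equals q_i, so Σ_{j≠i} q_j = 2q_i and 187 = 6q_i, giving q_i = 187/6.
Price P = 232 - (3/2)·(187/2) = 367/4.
Yarrow's profit: (367/4 - 45)·(187/6) = 1457.0417.

1457.04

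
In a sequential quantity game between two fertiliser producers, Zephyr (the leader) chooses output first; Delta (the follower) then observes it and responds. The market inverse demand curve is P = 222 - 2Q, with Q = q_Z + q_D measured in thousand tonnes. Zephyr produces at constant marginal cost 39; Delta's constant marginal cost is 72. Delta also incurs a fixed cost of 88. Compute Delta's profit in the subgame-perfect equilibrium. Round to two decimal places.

132.50

The follower Delta best-responds to any q_Z: π_D = (222 - 2Q)q_D - 72q_D.
∂π_D/∂q_D = 150 - 2q_Z - 4q_D = 0 gives the reaction function q_D = (150 - 2q_Z)/4.
Zephyr substitutes q_D(q_Z) into its own profit: π_Z = q_Z(222 - 2q_Z - (150 - 2q_Z)/2) - 39q_Z = (147 - q_Z)q_Z - 39q_Z.
The leader's first-order condition 108 - 2q_Z = 0 yields q_Z = 54.
Then q_D = (150 - 2·54)/4 = 21/2.
Price P = 222 - 2·(129/2) = 93.
Delta's profit: (93 - 72)·(21/2) - 88 = 265/2.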